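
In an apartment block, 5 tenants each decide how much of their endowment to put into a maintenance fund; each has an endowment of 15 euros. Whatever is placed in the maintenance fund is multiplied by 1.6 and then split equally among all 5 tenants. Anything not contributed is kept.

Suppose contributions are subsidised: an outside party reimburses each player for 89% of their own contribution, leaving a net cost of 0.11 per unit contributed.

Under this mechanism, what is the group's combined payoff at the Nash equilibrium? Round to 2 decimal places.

With the mechanism, a contributed unit returns (1.6/5) / 0.11 = 2.9091 per unit of net cost to the contributor — now above 1 — so contributing fully is weakly dominant for every player.
So the Nash equilibrium is full contribution by all 5; the group earns 5 × (15 × 0.89 + 1.6 × 15) = 186.75.

186.75 euros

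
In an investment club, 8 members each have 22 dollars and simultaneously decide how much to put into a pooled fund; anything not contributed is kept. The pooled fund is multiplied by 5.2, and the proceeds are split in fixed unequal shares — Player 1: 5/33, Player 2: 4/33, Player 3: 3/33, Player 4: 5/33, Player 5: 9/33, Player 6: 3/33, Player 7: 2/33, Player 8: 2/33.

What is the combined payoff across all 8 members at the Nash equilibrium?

268.40 dollars

Each unit j contributes comes back to j as 5.2 × (j's share), so j prefers to contribute only if that share exceeds 1/5.2 = 0.1923; otherwise keeping the unit dominates.
Only Player 5 (9/33) clears that bar, contributing 22; the remaining 7 contribute 0. Total contributed: 22.
The pooled fund pays out 5.2 × 22 = 114.40 in total (split across the unequal shares, but the aggregate is all that matters for the group sum).
The 7 free-riders keep 22 each, adding 154. Group total = 154 + 114.40 = 268.40.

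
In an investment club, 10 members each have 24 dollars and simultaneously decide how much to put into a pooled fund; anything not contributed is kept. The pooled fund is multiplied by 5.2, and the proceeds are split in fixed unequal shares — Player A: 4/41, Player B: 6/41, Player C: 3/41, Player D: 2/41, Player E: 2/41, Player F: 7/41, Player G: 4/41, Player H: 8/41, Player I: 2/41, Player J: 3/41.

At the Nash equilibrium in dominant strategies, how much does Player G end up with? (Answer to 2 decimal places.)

Player j's private return per contributed unit is 5.2 × (j's share). Contributing is weakly dominant for j when that share is at least 1/5.2 = 0.1923, and contributing 0 is dominant otherwise.
Only Player H (8/41) clears that bar, contributing 24; the remaining 9 contribute 0. Total contributed: 24.
Player G keeps 24 and receives 5.2 × 24 × 4/41 = 12.18 from the pooled fund, for a payoff of 36.18.

36.18 dollars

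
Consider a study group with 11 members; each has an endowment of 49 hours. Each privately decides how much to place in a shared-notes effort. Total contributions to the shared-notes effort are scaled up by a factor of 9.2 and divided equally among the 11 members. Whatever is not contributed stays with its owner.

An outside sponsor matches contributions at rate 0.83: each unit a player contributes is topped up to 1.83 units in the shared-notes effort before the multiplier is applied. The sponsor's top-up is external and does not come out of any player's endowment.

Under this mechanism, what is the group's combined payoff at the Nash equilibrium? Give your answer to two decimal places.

9074.60 hours

With the mechanism, a contributed unit returns 9.2 × 1.83 / 11 = 1.5305 per unit of net cost to the contributor — now above 1 — so contributing fully is weakly dominant for every player.
So the Nash equilibrium is full contribution by all 11; the group earns 9.2 × 1.83 × 539 = 9074.60.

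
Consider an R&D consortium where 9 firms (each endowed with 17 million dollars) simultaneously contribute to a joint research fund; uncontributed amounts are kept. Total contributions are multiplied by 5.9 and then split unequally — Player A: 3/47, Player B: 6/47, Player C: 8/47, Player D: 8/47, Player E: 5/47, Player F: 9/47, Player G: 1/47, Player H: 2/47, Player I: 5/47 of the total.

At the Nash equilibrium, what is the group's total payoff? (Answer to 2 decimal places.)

A player with share s gets back 5.9·s per unit contributed, so full contribution is dominant for anyone with s > 1/5.9 = 0.1695 and zero contribution is dominant for anyone below.
Player C, Player D and Player F clear that bar, contributing 17 each; the remaining 6 contribute 0. Total contributed: 51.
The joint research fund pays out 5.9 × 51 = 300.90 in total (split across the unequal shares, but the aggregate is all that matters for the group sum).
The 6 free-riders keep 17 each, adding 102. Group total = 102 + 300.90 = 402.90.

402.90 million dollars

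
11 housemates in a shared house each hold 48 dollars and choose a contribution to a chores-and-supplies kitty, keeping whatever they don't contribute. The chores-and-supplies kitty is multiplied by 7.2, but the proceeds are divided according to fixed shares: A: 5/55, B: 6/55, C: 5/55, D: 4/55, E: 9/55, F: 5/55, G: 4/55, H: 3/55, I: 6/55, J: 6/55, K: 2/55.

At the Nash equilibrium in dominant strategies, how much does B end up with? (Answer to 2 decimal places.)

A player with share s gets back 7.2·s per unit contributed, so full contribution is dominant for anyone with s > 1/7.2 = 0.1389 and zero contribution is dominant for anyone below.
The only share above 0.1389 is E's 9/55, contributing 48; the remaining 10 contribute 0. Total contributed: 48.
B keeps 48 and receives 7.2 × 48 × 6/55 = 37.70 from the chores-and-supplies kitty, for a payoff of 85.70.

85.70 dollars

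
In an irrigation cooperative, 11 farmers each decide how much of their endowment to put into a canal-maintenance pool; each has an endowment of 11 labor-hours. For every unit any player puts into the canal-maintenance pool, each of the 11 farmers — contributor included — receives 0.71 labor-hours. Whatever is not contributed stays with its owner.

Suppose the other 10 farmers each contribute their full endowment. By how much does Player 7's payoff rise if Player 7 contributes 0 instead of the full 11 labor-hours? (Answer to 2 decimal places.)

3.19 labor-hours

Switching from a contribution of 11 to 0 lets Player 7 keep an extra 11 labor-hours, but lowers the canal-maintenance pool by 11, which costs Player 7 their own share of that drop: 0.71 × 11 = 7.81.
Net gain = 11 − 7.81 = 3.19. The private return per contributed unit (0.71) is below 1, so free-riding is indeed the best response regardless of what the others do.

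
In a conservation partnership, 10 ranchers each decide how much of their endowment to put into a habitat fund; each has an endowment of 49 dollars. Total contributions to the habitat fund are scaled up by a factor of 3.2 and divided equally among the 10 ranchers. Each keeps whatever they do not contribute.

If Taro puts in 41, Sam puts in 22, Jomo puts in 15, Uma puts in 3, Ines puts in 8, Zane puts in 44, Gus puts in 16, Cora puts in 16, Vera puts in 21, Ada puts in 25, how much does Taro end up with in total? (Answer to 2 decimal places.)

Total contributed: 41 + 22 + 15 + 3 + 8 + 44 + 16 + 16 + 21 + 25 = 211.
Each receives 3.2 × 211 / 10 = 67.52 from the habitat fund.
Taro keeps 49 − 41 = 8, so Taro's payoff is 8 + 67.52 = 75.52.

75.52 dollars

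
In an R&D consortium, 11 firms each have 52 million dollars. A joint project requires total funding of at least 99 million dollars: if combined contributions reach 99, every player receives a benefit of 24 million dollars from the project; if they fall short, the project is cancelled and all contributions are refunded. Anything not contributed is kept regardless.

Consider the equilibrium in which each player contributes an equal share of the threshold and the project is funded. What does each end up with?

Equal share of the threshold: 99/11 = 9.
At this profile no one gains by cutting their contribution: any cut drops the total below 99, the project is cancelled, contributions are refunded, and the deviator ends with 52, which is less than 52 − 9 + 24 = 67. Contributing more than 9 just wastes the excess. So contributing exactly 9 is a best response.
Each player's payoff: 52 − 9 + 24 = 67.

67 million dollars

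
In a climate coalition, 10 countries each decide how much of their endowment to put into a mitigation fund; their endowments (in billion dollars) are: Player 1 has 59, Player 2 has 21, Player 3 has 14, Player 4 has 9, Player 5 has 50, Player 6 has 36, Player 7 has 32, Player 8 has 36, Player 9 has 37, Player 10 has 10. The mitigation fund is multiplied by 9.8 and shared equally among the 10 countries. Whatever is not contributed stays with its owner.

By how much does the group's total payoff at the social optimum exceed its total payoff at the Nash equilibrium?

2675.20 billion dollars

The private return per contributed unit is 9.8/10 = 0.9800 < 1 for every player regardless of endowment, so the Nash equilibrium is zero contribution and the group total is Σ E_j = 59 + 21 + 14 + 9 + 50 + 36 + 32 + 36 + 37 + 10 = 304.
Each contributed unit returns 9.800 to the group, so the social optimum is full contribution by everyone: group total = 9.800 × 304 = 2979.20.
Efficiency loss = (9.800 − 1) × 304 = 2675.20.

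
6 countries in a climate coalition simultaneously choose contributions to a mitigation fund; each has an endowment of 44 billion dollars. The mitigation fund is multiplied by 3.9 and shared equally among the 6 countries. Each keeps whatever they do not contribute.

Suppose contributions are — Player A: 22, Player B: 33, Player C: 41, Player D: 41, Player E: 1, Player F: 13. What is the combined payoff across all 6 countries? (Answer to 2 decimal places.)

701.90 billion dollars

Total contributed: 22 + 33 + 41 + 41 + 1 + 13 = 151; total kept: 6 × 44 − 151 = 113.
The mitigation fund pays out 3.9 × 151 = 588.90 in aggregate.
Group total = 113 + 588.90 = 701.90.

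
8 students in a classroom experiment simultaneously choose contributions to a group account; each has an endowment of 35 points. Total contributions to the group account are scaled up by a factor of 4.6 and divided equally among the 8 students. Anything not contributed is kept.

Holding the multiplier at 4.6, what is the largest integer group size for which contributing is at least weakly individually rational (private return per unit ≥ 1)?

4

Private return per unit is 4.6/(group size), which is ≥ 1 whenever the group size is ≤ 4.6.
The largest such integer is 4.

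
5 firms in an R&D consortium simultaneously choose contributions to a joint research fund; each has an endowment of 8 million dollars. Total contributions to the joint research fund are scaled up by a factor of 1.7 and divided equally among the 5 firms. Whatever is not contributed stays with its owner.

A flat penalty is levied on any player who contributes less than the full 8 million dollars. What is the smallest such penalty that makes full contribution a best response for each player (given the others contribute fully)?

5.28 million dollars

Given the others contribute fully, the best deviation is to contribute 0 (any partial contribution still incurs the fine and gives up units whose private return 0.3400 is below 1).
Deviating from 8 to 0 saves 8 million dollars but forfeits the deviator's share of the drop in the joint research fund: 1.7/5 × 8 = 2.72.
So the deviation gain is 8 − 2.72 = 5.28, and the fine must be at least 5.28 million dollars to wipe it out.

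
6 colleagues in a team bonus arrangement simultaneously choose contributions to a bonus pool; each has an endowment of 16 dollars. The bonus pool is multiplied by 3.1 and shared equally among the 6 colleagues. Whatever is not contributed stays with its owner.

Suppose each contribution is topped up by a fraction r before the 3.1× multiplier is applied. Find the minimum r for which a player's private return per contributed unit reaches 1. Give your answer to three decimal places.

With matching at rate r, one contributed unit becomes (1 + r) in the bonus pool and returns 3.1 × (1 + r) / 6 to the contributor.
Setting this equal to 1: 1 + r = 6/3.1 = 1.9355.
So the minimum matching rate is r = 1.9355 − 1 = 0.935.

0.935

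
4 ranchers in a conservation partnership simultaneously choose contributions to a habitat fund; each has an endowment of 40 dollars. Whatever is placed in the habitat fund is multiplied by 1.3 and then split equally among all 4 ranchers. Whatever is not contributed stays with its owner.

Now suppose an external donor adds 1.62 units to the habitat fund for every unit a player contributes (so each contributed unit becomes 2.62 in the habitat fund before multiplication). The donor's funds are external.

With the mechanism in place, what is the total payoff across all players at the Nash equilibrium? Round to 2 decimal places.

160.00 dollars

With the mechanism, a contributed unit returns 1.3 × 2.62 / 4 = 0.8515 per unit of net cost — still below 1 — so contributing 0 remains dominant for every player.
At the Nash equilibrium no one contributes; group total payoff = 4 × 40 = 160.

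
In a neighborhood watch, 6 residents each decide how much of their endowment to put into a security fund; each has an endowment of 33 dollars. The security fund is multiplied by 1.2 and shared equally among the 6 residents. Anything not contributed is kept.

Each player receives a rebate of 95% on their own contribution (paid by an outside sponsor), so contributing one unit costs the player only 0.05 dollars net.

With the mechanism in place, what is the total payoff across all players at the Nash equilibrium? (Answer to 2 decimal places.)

425.70 dollars

Under the mechanism each unit contributed yields (1.2/6) / 0.05 = 4.0000 back to its contributor per unit of net cost, which exceeds 1, making full contribution the dominant choice for everyone.
At the Nash equilibrium everyone contributes 33. Group total payoff = 6 × (33 × 0.95 + 1.2 × 33) = 425.70.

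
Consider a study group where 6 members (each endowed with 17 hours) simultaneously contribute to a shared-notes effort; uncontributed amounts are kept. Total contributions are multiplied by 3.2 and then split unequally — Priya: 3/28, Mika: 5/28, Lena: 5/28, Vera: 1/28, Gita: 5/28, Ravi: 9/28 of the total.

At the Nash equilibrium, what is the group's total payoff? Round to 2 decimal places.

139.40 hours

Player j's private return per contributed unit is 3.2 × (j's share). Contributing is weakly dominant for j when that share is at least 1/3.2 = 0.3125, and contributing 0 is dominant otherwise.
The only share above 0.3125 is Ravi's 9/28, contributing 17; the remaining 5 contribute 0. Total contributed: 17.
The shared-notes effort pays out 3.2 × 17 = 54.40 in total (split across the unequal shares, but the aggregate is all that matters for the group sum).
The 5 free-riders keep 17 each, adding 85. Group total = 85 + 54.40 = 139.40.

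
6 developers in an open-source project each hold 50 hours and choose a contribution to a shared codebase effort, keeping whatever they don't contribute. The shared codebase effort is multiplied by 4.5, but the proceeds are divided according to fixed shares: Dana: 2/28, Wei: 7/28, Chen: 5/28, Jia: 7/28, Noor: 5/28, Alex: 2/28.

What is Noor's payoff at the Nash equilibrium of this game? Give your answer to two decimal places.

A player with share s gets back 4.5·s per unit contributed, so full contribution is dominant for anyone with s > 1/4.5 = 0.2222 and zero contribution is dominant for anyone below.
Wei and Jia are above the threshold, contributing 50 each; the remaining 4 contribute 0. Total contributed: 100.
Noor keeps 50 and receives 4.5 × 100 × 5/28 = 80.36 from the shared codebase effort, for a payoff of 130.36.

130.36 hours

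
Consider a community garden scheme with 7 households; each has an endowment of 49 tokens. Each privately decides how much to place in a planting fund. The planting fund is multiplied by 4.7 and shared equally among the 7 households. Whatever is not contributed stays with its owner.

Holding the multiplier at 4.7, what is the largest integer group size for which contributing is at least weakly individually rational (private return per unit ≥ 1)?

4

Private return per unit is 4.7/(group size), which is ≥ 1 whenever the group size is ≤ 4.7.
The largest such integer is 4.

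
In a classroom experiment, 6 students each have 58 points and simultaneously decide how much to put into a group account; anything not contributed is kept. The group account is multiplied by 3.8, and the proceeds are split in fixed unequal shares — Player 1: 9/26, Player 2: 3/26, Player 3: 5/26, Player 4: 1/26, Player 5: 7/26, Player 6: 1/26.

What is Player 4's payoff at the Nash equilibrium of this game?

74.95 points

For player j, contributing a unit is worthwhile iff 3.8 × (j's share) ≥ 1, i.e. iff j's share is at least 0.2632.
Player 1 and Player 5 are above the threshold, contributing 58 each; the remaining 4 contribute 0. Total contributed: 116.
Player 4 keeps 58 and receives 3.8 × 116 × 1/26 = 16.95 from the group account, for a payoff of 74.95.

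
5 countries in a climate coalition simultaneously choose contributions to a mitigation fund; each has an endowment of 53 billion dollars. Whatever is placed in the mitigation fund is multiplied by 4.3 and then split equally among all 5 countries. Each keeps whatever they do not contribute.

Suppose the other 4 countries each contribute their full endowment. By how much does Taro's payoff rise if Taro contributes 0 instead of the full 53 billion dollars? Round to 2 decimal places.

7.42 billion dollars

Switching from a contribution of 53 to 0 lets Taro keep an extra 53 billion dollars, but lowers the mitigation fund by 53, which costs Taro their own share of that drop: 4.3/5 × 53 = 45.58.
Net gain = 53 − 45.58 = 7.42. The private return per contributed unit (0.8600) is below 1, so free-riding is indeed the best response regardless of what the others do.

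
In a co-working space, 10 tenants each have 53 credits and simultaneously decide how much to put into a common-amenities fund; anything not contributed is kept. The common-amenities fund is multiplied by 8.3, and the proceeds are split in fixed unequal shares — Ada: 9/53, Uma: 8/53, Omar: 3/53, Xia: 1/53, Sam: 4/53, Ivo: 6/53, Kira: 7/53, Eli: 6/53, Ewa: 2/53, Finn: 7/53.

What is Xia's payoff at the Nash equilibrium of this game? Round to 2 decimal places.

86.20 credits

A player with share s gets back 8.3·s per unit contributed, so full contribution is dominant for anyone with s > 1/8.3 = 0.1205 and zero contribution is dominant for anyone below.
Ada, Uma, Kira and Finn are above the threshold, contributing 53 each; the remaining 6 contribute 0. Total contributed: 212.
Xia keeps 53 and receives 8.3 × 212 × 1/53 = 33.20 from the common-amenities fund, for a payoff of 86.20.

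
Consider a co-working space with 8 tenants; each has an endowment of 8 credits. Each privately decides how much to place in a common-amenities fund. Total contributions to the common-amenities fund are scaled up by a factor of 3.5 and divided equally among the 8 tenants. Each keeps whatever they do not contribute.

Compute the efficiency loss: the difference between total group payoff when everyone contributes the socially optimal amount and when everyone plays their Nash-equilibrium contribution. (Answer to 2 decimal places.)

Each contributed unit returns 3.5/8 = 0.4375 to its contributor — below 1 — so contributing 0 is dominant for every player. At the Nash equilibrium everyone keeps their 8, and the group total is 8 × 8 = 64.
Each contributed unit returns 3.500 to the group as a whole (0.4375 to each of 8 players), which exceeds 1, so the social optimum is full contribution: group total = 3.500 × 64 = 224.00.
Efficiency loss = 224.00 − 64 = 160.00.

160.00 credits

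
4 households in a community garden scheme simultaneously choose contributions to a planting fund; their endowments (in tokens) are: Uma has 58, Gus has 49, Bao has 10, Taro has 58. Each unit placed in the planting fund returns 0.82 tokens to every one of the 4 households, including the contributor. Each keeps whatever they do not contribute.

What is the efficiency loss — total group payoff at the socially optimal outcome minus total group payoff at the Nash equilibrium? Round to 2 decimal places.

399.00 tokens

The private return per contributed unit is 0.82 < 1 for everyone, so the Nash equilibrium is zero contribution and the group total is Σ E_j = 58 + 49 + 10 + 58 = 175.
Each contributed unit returns 3.280 to the group, so the social optimum is full contribution by everyone: group total = 3.280 × 175 = 574.00.
Efficiency loss = (3.280 − 1) × 175 = 399.00.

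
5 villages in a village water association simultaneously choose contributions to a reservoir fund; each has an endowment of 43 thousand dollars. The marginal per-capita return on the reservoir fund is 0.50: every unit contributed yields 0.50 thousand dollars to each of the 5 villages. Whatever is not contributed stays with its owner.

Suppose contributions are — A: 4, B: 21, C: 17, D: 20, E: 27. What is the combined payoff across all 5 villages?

348.50 thousand dollars

Total contributed: 4 + 21 + 17 + 20 + 27 = 89; total kept: 5 × 43 − 89 = 126.
The reservoir fund pays out 0.50 × 5 × 89 = 222.50 in aggregate.
Group total = 126 + 222.50 = 348.50.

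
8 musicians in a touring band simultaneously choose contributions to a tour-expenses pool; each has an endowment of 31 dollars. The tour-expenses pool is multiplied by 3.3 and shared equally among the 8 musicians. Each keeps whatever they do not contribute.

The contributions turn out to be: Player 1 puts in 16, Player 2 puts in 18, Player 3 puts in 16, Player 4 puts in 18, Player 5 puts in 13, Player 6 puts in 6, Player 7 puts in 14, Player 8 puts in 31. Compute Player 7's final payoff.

Total contributed: 16 + 18 + 16 + 18 + 13 + 6 + 14 + 31 = 132.
Each receives 3.3 × 132 / 8 = 54.45 from the tour-expenses pool.
Player 7 keeps 31 − 14 = 17, so Player 7's payoff is 17 + 54.45 = 71.45.

71.45 dollars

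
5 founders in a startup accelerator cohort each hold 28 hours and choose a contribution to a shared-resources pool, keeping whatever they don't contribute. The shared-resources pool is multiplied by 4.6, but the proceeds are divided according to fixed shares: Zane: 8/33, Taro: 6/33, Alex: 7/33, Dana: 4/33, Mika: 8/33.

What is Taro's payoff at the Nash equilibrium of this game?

74.84 hours

For player j, contributing a unit is worthwhile iff 4.6 × (j's share) ≥ 1, i.e. iff j's share is at least 0.2174.
Zane and Mika are above the threshold, contributing 28 each; the remaining 3 contribute 0. Total contributed: 56.
Taro keeps 28 and receives 4.6 × 56 × 6/33 = 46.84 from the shared-resources pool, for a payoff of 74.84.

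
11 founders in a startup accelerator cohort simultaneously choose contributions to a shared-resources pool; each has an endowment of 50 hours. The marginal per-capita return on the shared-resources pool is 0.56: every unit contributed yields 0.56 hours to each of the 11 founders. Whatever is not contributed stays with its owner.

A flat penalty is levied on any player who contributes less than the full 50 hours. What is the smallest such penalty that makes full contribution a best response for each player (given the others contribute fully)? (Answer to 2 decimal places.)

Given the others contribute fully, the best deviation is to contribute 0 (any partial contribution still incurs the fine and gives up units whose private return 0.56 is below 1).
Deviating from 50 to 0 saves 50 hours but forfeits the deviator's share of the drop in the shared-resources pool: 0.56 × 50 = 28.00.
So the deviation gain is 50 − 28.00 = 22.00, and the fine must be at least 22.00 hours to wipe it out.

22.00 hours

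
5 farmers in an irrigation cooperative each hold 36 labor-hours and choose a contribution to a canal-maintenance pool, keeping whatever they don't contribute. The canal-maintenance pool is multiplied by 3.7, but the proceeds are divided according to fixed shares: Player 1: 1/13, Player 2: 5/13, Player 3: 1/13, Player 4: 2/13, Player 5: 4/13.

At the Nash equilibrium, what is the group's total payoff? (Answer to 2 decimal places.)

A player with share s gets back 3.7·s per unit contributed, so full contribution is dominant for anyone with s > 1/3.7 = 0.2703 and zero contribution is dominant for anyone below.
Player 2 and Player 5 are above the threshold, contributing 36 each; the remaining 3 contribute 0. Total contributed: 72.
The canal-maintenance pool pays out 3.7 × 72 = 266.40 in total (split across the unequal shares, but the aggregate is all that matters for the group sum).
The 3 free-riders keep 36 each, adding 108. Group total = 108 + 266.40 = 374.40.

374.40 labor-hours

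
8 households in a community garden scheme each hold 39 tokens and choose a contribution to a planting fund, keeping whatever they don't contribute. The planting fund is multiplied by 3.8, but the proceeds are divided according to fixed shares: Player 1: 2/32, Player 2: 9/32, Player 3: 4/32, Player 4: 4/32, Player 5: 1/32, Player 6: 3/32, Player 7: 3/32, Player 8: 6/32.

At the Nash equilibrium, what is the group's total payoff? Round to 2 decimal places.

421.20 tokens

A player with share s gets back 3.8·s per unit contributed, so full contribution is dominant for anyone with s > 1/3.8 = 0.2632 and zero contribution is dominant for anyone below.
Player 2 alone (share 9/32) is above the threshold, contributing 39; the remaining 7 contribute 0. Total contributed: 39.
The planting fund pays out 3.8 × 39 = 148.20 in total (split across the unequal shares, but the aggregate is all that matters for the group sum).
The 7 free-riders keep 39 each, adding 273. Group total = 273 + 148.20 = 421.20.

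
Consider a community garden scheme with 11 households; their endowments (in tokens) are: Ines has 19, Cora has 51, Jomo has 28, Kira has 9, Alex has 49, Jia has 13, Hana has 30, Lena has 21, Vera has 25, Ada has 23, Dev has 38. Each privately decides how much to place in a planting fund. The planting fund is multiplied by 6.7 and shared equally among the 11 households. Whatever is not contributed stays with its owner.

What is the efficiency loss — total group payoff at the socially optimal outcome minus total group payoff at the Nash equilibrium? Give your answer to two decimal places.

The private return per contributed unit is 6.7/11 = 0.6091 < 1 for every player regardless of endowment, so the Nash equilibrium is zero contribution and the group total is Σ E_j = 19 + 51 + 28 + 9 + 49 + 13 + 30 + 21 + 25 + 23 + 38 = 306.
Each contributed unit returns 6.700 to the group, so the social optimum is full contribution by everyone: group total = 6.700 × 306 = 2050.20.
Efficiency loss = (6.700 − 1) × 306 = 1744.20.

1744.20 tokens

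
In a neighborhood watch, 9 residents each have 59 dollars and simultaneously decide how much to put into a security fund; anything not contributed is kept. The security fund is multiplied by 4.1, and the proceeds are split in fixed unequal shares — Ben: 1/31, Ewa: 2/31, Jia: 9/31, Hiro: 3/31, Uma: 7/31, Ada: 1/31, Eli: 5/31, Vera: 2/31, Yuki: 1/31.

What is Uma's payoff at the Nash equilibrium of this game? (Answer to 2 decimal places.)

A player with share s gets back 4.1·s per unit contributed, so full contribution is dominant for anyone with s > 1/4.1 = 0.2439 and zero contribution is dominant for anyone below.
Only Jia (9/31) clears that bar, contributing 59; the remaining 8 contribute 0. Total contributed: 59.
Uma keeps 59 and receives 4.1 × 59 × 7/31 = 54.62 from the security fund, for a payoff of 113.62.

113.62 dollars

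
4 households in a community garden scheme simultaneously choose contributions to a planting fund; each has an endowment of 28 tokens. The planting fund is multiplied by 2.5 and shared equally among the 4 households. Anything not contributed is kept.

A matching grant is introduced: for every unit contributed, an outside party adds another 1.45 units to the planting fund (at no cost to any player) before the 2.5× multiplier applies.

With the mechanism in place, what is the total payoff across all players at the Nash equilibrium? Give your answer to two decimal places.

686.00 tokens

Under the mechanism each unit contributed yields 2.5 × 2.45 / 4 = 1.5313 back to its contributor per unit of net cost, which exceeds 1, making full contribution the dominant choice for everyone.
So the Nash equilibrium is full contribution by all 4; the group earns 2.5 × 2.45 × 112 = 686.00.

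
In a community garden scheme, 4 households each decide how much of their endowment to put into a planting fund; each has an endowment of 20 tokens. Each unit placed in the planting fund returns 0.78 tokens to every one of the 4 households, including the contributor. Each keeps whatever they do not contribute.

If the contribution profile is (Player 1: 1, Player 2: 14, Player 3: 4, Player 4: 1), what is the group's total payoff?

122.40 tokens

Total contributed: 1 + 14 + 4 + 1 = 20; total kept: 4 × 20 − 20 = 60.
The planting fund pays out 0.78 × 4 × 20 = 62.40 in aggregate.
Group total = 60 + 62.40 = 122.40.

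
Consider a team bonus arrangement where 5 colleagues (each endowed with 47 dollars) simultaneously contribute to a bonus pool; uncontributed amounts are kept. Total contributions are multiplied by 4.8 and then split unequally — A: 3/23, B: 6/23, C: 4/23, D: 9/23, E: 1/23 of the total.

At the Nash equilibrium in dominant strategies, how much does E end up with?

66.62 dollars

A player with share s gets back 4.8·s per unit contributed, so full contribution is dominant for anyone with s > 1/4.8 = 0.2083 and zero contribution is dominant for anyone below.
The shares above 0.2083 belong to B and D, contributing 47 each; the remaining 3 contribute 0. Total contributed: 94.
E keeps 47 and receives 4.8 × 94 × 1/23 = 19.62 from the bonus pool, for a payoff of 66.62.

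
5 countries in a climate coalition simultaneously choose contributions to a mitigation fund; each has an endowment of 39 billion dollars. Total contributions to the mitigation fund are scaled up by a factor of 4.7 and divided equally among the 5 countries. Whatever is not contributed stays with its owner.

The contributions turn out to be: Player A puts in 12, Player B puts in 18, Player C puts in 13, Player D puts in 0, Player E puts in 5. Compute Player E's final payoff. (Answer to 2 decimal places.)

79.12 billion dollars

Total contributed: 12 + 18 + 13 + 0 + 5 = 48.
Each receives 4.7 × 48 / 5 = 45.12 from the mitigation fund.
Player E keeps 39 − 5 = 34, so Player E's payoff is 34 + 45.12 = 79.12.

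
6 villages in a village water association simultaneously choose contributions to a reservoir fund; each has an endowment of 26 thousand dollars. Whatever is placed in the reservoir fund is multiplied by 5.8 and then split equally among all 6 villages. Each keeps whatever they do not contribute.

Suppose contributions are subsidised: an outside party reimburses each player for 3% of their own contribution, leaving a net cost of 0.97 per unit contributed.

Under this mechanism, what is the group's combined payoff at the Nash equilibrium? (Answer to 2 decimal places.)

156.00 thousand dollars

With the mechanism, a contributed unit returns (5.8/6) / 0.97 = 0.9966 per unit of net cost — still below 1 — so contributing 0 remains dominant for every player.
Everyone keeps their endowment and the group total is 6 × 26 = 156.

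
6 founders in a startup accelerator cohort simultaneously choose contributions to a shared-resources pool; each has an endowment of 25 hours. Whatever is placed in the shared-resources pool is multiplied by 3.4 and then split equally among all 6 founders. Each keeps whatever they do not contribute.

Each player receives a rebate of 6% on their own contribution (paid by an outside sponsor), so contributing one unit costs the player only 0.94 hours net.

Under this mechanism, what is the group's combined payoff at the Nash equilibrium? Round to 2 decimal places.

With the mechanism, a contributed unit returns (3.4/6) / 0.94 = 0.6028 per unit of net cost — still below 1 — so contributing 0 remains dominant for every player.
At the Nash equilibrium no one contributes; group total payoff = 6 × 25 = 150.

150.00 hours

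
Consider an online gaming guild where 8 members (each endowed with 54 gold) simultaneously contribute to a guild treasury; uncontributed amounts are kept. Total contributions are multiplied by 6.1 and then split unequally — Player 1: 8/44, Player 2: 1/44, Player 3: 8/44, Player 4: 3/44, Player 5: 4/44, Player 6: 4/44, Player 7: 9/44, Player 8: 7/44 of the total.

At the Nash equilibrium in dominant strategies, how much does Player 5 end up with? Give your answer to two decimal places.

143.84 gold

Each unit j contributes comes back to j as 6.1 × (j's share), so j prefers to contribute only if that share exceeds 1/6.1 = 0.1639; otherwise keeping the unit dominates.
Player 1, Player 3 and Player 7 clear that bar, contributing 54 each; the remaining 5 contribute 0. Total contributed: 162.
Player 5 keeps 54 and receives 6.1 × 162 × 4/44 = 89.84 from the guild treasury, for a payoff of 143.84.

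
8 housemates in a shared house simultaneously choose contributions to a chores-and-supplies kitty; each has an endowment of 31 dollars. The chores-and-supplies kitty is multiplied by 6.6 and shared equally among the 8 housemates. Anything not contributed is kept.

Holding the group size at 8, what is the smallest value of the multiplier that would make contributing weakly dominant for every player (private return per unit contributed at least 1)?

8

A contributed unit returns (multiplier)/8 to its contributor.
This reaches 1 exactly when the multiplier is 8.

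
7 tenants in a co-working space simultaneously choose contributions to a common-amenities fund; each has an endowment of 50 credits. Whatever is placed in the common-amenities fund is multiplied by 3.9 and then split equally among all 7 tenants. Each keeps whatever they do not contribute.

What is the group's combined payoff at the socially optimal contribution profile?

1365.00 credits

Each contributed unit returns 3.900 to the group as a whole (0.5571 to each of 7 players), which exceeds 1, so the social optimum is full contribution: group total = 3.900 × 350 = 1365.00.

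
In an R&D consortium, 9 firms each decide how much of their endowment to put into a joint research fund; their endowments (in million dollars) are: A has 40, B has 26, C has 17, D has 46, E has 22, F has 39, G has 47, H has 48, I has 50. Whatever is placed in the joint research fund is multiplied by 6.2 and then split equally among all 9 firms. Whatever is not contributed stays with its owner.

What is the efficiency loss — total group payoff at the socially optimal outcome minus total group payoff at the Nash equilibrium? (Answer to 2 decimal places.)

The private return per contributed unit is 6.2/9 = 0.6889 < 1 for every player regardless of endowment, so the Nash equilibrium is zero contribution and the group total is Σ E_j = 40 + 26 + 17 + 46 + 22 + 39 + 47 + 48 + 50 = 335.
Each contributed unit returns 6.200 to the group, so the social optimum is full contribution by everyone: group total = 6.200 × 335 = 2077.00.
Efficiency loss = (6.200 − 1) × 335 = 1742.00.

1742.00 million dollars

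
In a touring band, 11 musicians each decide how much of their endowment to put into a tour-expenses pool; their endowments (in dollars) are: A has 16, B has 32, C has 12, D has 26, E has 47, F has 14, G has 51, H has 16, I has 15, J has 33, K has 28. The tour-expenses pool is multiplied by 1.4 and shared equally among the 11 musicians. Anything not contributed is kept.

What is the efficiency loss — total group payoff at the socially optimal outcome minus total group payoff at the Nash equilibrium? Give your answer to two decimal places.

The private return per contributed unit is 1.4/11 = 0.1273 < 1 for every player regardless of endowment, so the Nash equilibrium is zero contribution and the group total is Σ E_j = 16 + 32 + 12 + 26 + 47 + 14 + 51 + 16 + 15 + 33 + 28 = 290.
Each contributed unit returns 1.400 to the group, so the social optimum is full contribution by everyone: group total = 1.400 × 290 = 406.00.
Efficiency loss = (1.400 − 1) × 290 = 116.00.

116.00 dollars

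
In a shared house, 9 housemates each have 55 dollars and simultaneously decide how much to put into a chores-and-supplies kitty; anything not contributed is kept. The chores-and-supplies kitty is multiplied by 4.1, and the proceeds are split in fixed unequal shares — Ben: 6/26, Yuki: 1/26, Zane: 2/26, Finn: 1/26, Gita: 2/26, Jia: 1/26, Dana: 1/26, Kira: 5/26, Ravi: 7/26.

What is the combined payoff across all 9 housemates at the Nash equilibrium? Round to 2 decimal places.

665.50 dollars

A player with share s gets back 4.1·s per unit contributed, so full contribution is dominant for anyone with s > 1/4.1 = 0.2439 and zero contribution is dominant for anyone below.
Only Ravi (7/26) clears that bar, contributing 55; the remaining 8 contribute 0. Total contributed: 55.
The chores-and-supplies kitty pays out 4.1 × 55 = 225.50 in total (split across the unequal shares, but the aggregate is all that matters for the group sum).
The 8 free-riders keep 55 each, adding 440. Group total = 440 + 225.50 = 665.50.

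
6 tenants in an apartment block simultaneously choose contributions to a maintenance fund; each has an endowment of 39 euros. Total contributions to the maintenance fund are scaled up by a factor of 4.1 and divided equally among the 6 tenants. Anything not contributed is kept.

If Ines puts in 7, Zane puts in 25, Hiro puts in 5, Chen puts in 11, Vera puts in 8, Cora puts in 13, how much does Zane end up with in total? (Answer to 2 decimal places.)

61.15 euros

Total contributed: 7 + 25 + 5 + 11 + 8 + 13 = 69.
Each receives 4.1 × 69 / 6 = 47.15 from the maintenance fund.
Zane keeps 39 − 25 = 14, so Zane's payoff is 14 + 47.15 = 61.15.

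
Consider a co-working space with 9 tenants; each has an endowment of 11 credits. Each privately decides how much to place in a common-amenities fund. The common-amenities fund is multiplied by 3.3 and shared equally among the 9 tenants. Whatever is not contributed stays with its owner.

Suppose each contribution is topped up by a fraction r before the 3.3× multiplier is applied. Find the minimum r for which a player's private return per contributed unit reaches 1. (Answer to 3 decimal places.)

With matching at rate r, one contributed unit becomes (1 + r) in the common-amenities fund and returns 3.3 × (1 + r) / 9 to the contributor.
Setting this equal to 1: 1 + r = 9/3.3 = 2.7273.
So the minimum matching rate is r = 2.7273 − 1 = 1.727.

1.727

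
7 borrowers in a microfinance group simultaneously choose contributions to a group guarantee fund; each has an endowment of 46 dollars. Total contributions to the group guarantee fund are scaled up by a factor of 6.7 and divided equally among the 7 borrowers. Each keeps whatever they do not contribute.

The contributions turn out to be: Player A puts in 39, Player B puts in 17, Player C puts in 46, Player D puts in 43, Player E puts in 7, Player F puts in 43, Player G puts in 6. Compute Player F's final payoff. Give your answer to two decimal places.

195.39 dollars

Total contributed: 39 + 17 + 46 + 43 + 7 + 43 + 6 = 201.
Each receives 6.7 × 201 / 7 = 192.39 from the group guarantee fund.
Player F keeps 46 − 43 = 3, so Player F's payoff is 3 + 192.39 = 195.39.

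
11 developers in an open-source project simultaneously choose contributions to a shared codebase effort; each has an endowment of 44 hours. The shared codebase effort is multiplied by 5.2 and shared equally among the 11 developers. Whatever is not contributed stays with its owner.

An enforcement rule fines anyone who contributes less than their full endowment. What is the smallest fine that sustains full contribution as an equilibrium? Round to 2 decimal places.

Given the others contribute fully, the best deviation is to contribute 0 (any partial contribution still incurs the fine and gives up units whose private return 0.4727 is below 1).
Deviating from 44 to 0 saves 44 hours but forfeits the deviator's share of the drop in the shared codebase effort: 5.2/11 × 44 = 20.80.
So the deviation gain is 44 − 20.80 = 23.20, and the fine must be at least 23.20 hours to wipe it out.

23.20 hours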